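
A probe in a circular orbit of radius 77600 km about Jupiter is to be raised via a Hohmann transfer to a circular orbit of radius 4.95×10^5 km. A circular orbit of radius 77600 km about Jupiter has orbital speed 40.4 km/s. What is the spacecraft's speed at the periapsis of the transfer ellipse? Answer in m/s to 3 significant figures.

v = 53100 m/s

From the circular-orbit relation v² = μ/r at r = 77600 km: μ = v²r = (40.4)² × 77600 = 1.26656×10^8 km³/s².
The Hohmann ellipse has a_t = (r₁ + r₂)/2 = 2.863×10^5 km.
The periapsis of the transfer ellipse is at r = 77600 km.
From the vis-viva equation, v = √[μ(2/r − 1/a_t)] = 53.12 km/s.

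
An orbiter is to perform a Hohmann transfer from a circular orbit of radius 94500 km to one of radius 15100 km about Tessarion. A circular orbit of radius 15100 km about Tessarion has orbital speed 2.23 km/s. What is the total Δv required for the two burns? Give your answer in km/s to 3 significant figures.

From the circular-orbit relation v² = μ/r at r = 15100 km: μ = v²r = (2.23)² × 15100 = 75090.8 km³/s².
Semi-major axis of the transfer orbit: a_t = (94500 + 15100)/2 = 54800 km.
At r₁ the circular-orbit speed is v₁ = √(μ/r₁) = 0.8914 km/s.
Transfer-orbit speed at r₁ (vis-viva equation): v_a = √[μ(2/r₁ − 1/a_t)] = 0.4679 km/s.
First burn Δv₁ = |v_a − v₁| = 0.4235 km/s.
Circular speed at r₂: v₂ = √(μ/r₂) = 2.2300 km/s.
Transfer-orbit speed at r₂: v_p = √[μ(2/r₂ − 1/a_t)] = 2.9284 km/s.
Second burn Δv₂ = |v₂ − v_p| = 0.6984 km/s.
Δv = Δv₁ + Δv₂ = 0.4235 + 0.6984 = 1.122 km/s.

Δv = 1.12 km/s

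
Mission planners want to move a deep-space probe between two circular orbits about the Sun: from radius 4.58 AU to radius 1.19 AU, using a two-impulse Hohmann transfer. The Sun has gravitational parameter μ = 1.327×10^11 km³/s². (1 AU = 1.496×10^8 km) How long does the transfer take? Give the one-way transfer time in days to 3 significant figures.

In km: r₁ = 4.58 × 1.496×10^8 = 6.85168×10^8 km; r₂ = 1.19 × 1.496×10^8 = 1.78024×10^8 km.
Transfer-ellipse semi-major axis a_t = (r₁ + r₂)/2 = (6.85168×10^8 + 1.78024×10^8)/2 = 4.31596×10^8 km.
Half the transfer-orbit period gives t = π√(a_t³/μ) = 7.733×10^7 s.
Converting: 7.733×10^7 s ÷ 86400 s/day = 895 days.

t = 895 days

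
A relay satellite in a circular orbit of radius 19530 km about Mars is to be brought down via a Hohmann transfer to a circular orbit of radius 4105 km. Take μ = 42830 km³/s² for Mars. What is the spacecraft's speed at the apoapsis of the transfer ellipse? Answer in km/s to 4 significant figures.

v = 0.8728 km/s

Semi-major axis of the transfer orbit: a_t = (19530 + 4105)/2 = 11817.5 km.
At apoapsis, r = 19530 km.
From the vis-viva equation, v = √[μ(2/r − 1/a_t)] = 0.8728 km/s.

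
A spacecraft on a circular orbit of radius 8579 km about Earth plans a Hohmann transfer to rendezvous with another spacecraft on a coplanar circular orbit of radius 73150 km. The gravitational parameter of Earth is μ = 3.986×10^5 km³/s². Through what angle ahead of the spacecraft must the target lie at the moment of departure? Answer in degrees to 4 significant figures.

Semi-major axis of the transfer orbit: a_t = (8579 + 73150)/2 = 40864.5 km.
Transfer time t = π√(a_t³/μ) = 41105.6 s.
The target's mean motion on its circular orbit is ω₂ = √(μ/r₂³) = 3.19115×10^-5 rad/s.
Angle swept by the target during transfer: ω₂·t = 1.31174 rad = 75.16°.
Arrival is 180° from departure on the ellipse, so φ = 180° − 75.16° = 104.8°.

φ = 104.8°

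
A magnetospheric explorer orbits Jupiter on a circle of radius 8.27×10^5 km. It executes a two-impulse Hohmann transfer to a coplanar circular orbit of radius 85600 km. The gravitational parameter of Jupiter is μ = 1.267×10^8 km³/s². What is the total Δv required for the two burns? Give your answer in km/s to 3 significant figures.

Transfer-ellipse semi-major axis a_t = (r₁ + r₂)/2 = (8.270×10^5 + 85600)/2 = 4.563×10^5 km.
At r₁ the circular-orbit speed is v₁ = √(μ/r₁) = 12.378 km/s.
Transfer-orbit speed at r₁ (v² = μ(2/r − 1/a)): v_a = √[μ(2/r₁ − 1/a_t)] = 5.3610 km/s.
First burn Δv₁ = |v_a − v₁| = 7.017 km/s.
Circular speed at r₂: v₂ = √(μ/r₂) = 38.47 km/s.
Transfer-orbit speed at r₂: v_p = √[μ(2/r₂ − 1/a_t)] = 51.79 km/s.
Second burn Δv₂ = |v₂ − v_p| = 13.32 km/s.
Δv = Δv₁ + Δv₂ = 7.017 + 13.32 = 20.34 km/s.

Δv = 20.3 km/s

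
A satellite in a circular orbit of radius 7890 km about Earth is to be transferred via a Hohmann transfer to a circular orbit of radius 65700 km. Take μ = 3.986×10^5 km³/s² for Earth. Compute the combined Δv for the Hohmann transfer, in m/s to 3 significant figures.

Δv = 3710 m/s

The Hohmann ellipse has a_t = (r₁ + r₂)/2 = 36795 km.
Circular speed at r₁: v₁ = √(μ/r₁) = √(3.986×10^5/7890) = 7.108 km/s.
On the transfer ellipse at r₁, vis-viva equation gives v_p = √[μ(2/r₁ − 1/a_t)] = 9.498 km/s.
First burn Δv₁ = |v_p − v₁| = 2.390 km/s.
At r₂, v₂ = √(μ/r₂) = 2.46312 km/s.
Transfer-orbit speed at r₂: v_a = √[μ(2/r₂ − 1/a_t)] = 1.14059 km/s.
Second burn Δv₂ = |v₂ − v_a| = 1.323 km/s.
Δv = Δv₁ + Δv₂ = 2.390 + 1.323 = 3.713 km/s.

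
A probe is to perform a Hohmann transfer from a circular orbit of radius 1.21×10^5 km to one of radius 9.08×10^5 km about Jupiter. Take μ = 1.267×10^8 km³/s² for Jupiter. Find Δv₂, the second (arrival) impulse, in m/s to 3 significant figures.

The Hohmann ellipse has a_t = (r₁ + r₂)/2 = 5.145×10^5 km.
Circular speed at r = 9.080×10^5 km: v_c = √(μ/r) = 11.813 km/s.
Vis-viva on the transfer ellipse at r = 9.080×10^5 km gives v_t = √[μ(2/r − 1/a_t)] = 5.7286 km/s.
Δv₂ = |v_t − v_c| = |5.7286 − 11.813| = 6.084 km/s.

Δv₂ = 6080 m/s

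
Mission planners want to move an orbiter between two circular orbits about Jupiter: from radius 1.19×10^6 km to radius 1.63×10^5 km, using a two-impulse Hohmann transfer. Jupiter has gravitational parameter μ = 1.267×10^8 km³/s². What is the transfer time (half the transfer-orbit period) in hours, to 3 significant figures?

t = 43.1 hours

Transfer-ellipse semi-major axis a_t = (r₁ + r₂)/2 = (1.190×10^6 + 1.630×10^5)/2 = 6.765×10^5 km.
Half the transfer-orbit period gives t = π√(a_t³/μ) = 1.553×10^5 s.
Converting: 1.553×10^5 s ÷ 3600 s/hour = 43.1 hours.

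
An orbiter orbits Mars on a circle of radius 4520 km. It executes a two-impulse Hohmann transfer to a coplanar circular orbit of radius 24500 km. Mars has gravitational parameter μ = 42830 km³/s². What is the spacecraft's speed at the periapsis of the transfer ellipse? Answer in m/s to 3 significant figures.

The Hohmann ellipse has a_t = (r₁ + r₂)/2 = 14510 km.
At periapsis, r = 4520 km.
Vis-viva: v = √[μ(2/r − 1/a_t)] = √[42830 × (2/4520 − 1/14510)] = 4.000 km/s.

v = 4000 m/s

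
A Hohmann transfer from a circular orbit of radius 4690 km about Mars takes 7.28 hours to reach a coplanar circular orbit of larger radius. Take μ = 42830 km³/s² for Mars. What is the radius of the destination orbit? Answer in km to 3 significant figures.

r₂ = 24100 km

Transfer time t = 7.28 hours = 26208 s, and t = π√(a_t³/μ).
So a_t = (μ t²/π²)^(1/3) = (42830 × (26208)² / π²)^(1/3) = 14391 km.
Since a_t = (r₁ + r₂)/2, r₂ = 2a_t − r₁ = 2×14391 − 4690 = 24092 km.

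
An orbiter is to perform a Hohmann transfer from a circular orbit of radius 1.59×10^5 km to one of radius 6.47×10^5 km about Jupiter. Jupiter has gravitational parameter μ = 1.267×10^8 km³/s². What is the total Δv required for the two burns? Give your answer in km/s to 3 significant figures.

Δv = 12.7 km/s

The Hohmann ellipse has a_t = (r₁ + r₂)/2 = 4.030×10^5 km.
At r₁ the circular-orbit speed is v₁ = √(μ/r₁) = 28.229 km/s.
Transfer-orbit speed at r₁ (vis-viva): v_p = √[μ(2/r₁ − 1/a_t)] = 35.768 km/s.
First burn Δv₁ = |v_p − v₁| = 7.539 km/s.
At r₂, v₂ = √(μ/r₂) = 13.994 km/s.
Transfer-orbit speed at r₂: v_a = √[μ(2/r₂ − 1/a_t)] = 8.7899 km/s.
Second burn Δv₂ = |v₂ − v_a| = 5.204 km/s.
Total Δv = Δv₁ + Δv₂ = 12.74 km/s.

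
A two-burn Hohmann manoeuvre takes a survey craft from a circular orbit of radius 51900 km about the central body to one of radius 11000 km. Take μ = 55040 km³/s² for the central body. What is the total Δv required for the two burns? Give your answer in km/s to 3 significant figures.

Semi-major axis of the transfer orbit: a_t = (51900 + 11000)/2 = 31450 km.
Circular speed at r₁: v₁ = √(μ/r₁) = √(55040/51900) = 1.0298 km/s.
Transfer-orbit speed at r₁ (vis-viva equation): v_a = √[μ(2/r₁ − 1/a_t)] = 0.60903 km/s.
First burn Δv₁ = |v_a − v₁| = 0.42077 km/s.
Circular speed at r₂: v₂ = √(μ/r₂) = 2.23688 km/s.
Transfer-orbit speed at r₂: v_p = √[μ(2/r₂ − 1/a_t)] = 2.87353 km/s.
Second burn Δv₂ = |v₂ − v_p| = 0.63665 km/s.
Δv = Δv₁ + Δv₂ = 0.42077 + 0.63665 = 1.057 km/s.

Δv = 1.06 km/s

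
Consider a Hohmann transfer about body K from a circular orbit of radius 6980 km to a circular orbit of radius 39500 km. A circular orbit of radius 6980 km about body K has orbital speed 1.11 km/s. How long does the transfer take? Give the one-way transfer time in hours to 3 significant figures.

From the circular-orbit relation v² = μ/r at r = 6980 km: μ = v²r = (1.11)² × 6980 = 8600.06 km³/s².
The Hohmann ellipse has a_t = (r₁ + r₂)/2 = 23240 km.
Half the transfer-orbit period gives t = π√(a_t³/μ) = 1.200×10^5 s.
Converting: 1.200×10^5 s ÷ 3600 s/hour = 33.3 hours.

t = 33.3 hours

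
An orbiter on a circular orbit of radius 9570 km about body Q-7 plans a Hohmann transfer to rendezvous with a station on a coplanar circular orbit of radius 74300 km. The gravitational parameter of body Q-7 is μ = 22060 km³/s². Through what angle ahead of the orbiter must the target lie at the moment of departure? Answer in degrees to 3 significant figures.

Transfer-ellipse semi-major axis a_t = (r₁ + r₂)/2 = (9570 + 74300)/2 = 41935 km.
The half-period of the transfer ellipse is t = π√(a_t³/μ) = 1.816×10^5 s.
Target angular speed ω₂ = √(μ/r₂³) = 7.334×10^-6 rad/s.
Angle swept by the target during transfer: ω₂·t = 1.332 rad = 76.32°.
The orbiter traverses 180° on the transfer ellipse, so the target must lead by 180° − 76.32° = 104°.

φ = 104°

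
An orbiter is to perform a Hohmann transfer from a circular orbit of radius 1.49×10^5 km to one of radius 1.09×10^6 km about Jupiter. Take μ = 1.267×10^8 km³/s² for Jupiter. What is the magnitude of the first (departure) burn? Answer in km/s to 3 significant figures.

The Hohmann ellipse has a_t = (r₁ + r₂)/2 = 6.195×10^5 km.
On the circular orbit at r = 1.490×10^5 km, v_c = √(μ/r) = 29.16 km/s.
Vis-viva on the transfer ellipse at r = 1.490×10^5 km gives v_t = √[μ(2/r − 1/a_t)] = 38.68 km/s.
Δv₁ = |v_t − v_c| = |38.68 − 29.16| = 9.520 km/s.

Δv₁ = 9.52 km/s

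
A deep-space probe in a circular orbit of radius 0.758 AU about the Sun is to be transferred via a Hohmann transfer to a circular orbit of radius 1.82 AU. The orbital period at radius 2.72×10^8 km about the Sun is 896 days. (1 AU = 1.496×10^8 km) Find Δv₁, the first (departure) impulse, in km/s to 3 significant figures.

Δv₁ = 6.44 km/s

From Kepler's third law T² = 4π²r³/μ at r = 2.72×10^8 km, T = 896 days = 896 × 86400 s = 7.74144×10^7 s: μ = 4π²r³/T² = 1.32563×10^11 km³/s².
In km: r₁ = 0.758 × 1.496×10^8 = 1.133968×10^8 km; r₂ = 1.82 × 1.496×10^8 = 2.72272×10^8 km.
Semi-major axis of the transfer orbit: a_t = (1.133968×10^8 + 2.72272×10^8)/2 = 1.928344×10^8 km.
Circular speed at r = 1.133968×10^8 km: v_c = √(μ/r) = 34.191 km/s.
Vis-viva on the transfer ellipse at r = 1.133968×10^8 km gives v_t = √[μ(2/r − 1/a_t)] = 40.628 km/s.
Δv₁ = |v_t − v_c| = |40.628 − 34.191| = 6.437 km/s.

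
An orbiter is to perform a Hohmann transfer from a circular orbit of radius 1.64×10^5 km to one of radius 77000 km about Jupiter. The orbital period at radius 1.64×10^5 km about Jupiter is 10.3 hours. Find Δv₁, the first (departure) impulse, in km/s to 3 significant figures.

From Kepler's third law T² = 4π²r³/μ at r = 1.64×10^5 km, T = 10.3 hours = 10.3 × 3600 s = 37080 s: μ = 4π²r³/T² = 1.26652×10^8 km³/s².
Semi-major axis of the transfer orbit: a_t = (1.640×10^5 + 77000)/2 = 1.205×10^5 km.
Circular speed at r = 1.640×10^5 km: v_c = √(μ/r) = 27.7897 km/s.
Vis-viva on the transfer ellipse at r = 1.640×10^5 km gives v_t = √[μ(2/r − 1/a_t)] = 22.2145 km/s.
Δv₁ = |v_t − v_c| = |22.2145 − 27.7897| = 5.575 km/s.

Δv₁ = 5.58 km/s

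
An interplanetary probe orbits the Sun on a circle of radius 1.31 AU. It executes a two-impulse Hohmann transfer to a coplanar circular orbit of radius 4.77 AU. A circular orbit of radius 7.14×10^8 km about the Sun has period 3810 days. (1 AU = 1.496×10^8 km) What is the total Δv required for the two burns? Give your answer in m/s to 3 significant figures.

Δv = 11300 m/s

From Kepler's third law T² = 4π²r³/μ at r = 7.14×10^8 km, T = 3810 days = 3810 × 86400 s = 3.29184×10^8 s: μ = 4π²r³/T² = 1.32610×10^11 km³/s².
In km: r₁ = 1.31 × 1.496×10^8 = 1.95976×10^8 km; r₂ = 4.77 × 1.496×10^8 = 7.13592×10^8 km.
Transfer-ellipse semi-major axis a_t = (r₁ + r₂)/2 = (1.95976×10^8 + 7.13592×10^8)/2 = 4.54784×10^8 km.
At r₁ the circular-orbit speed is v₁ = √(μ/r₁) = 26.01280 km/s.
Transfer-orbit speed at r₁ (v² = μ(2/r − 1/a)): v_p = √[μ(2/r₁ − 1/a_t)] = 32.58438 km/s.
First burn Δv₁ = |v_p − v₁| = 6.57158 km/s.
At r₂, v₂ = √(μ/r₂) = 13.63212 km/s.
Transfer-orbit speed at r₂: v_a = √[μ(2/r₂ − 1/a_t)] = 8.948749 km/s.
Second burn Δv₂ = |v₂ − v_a| = 4.68337 km/s.
Δv = Δv₁ + Δv₂ = 6.57158 + 4.68337 = 11.25 km/s.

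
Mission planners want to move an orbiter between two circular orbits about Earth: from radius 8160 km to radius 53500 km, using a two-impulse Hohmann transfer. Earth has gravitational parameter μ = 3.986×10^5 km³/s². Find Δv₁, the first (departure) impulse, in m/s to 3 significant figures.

Δv₁ = 2220 m/s

The Hohmann ellipse has a_t = (r₁ + r₂)/2 = 30830 km.
On the circular orbit at r = 8160 km, v_c = √(μ/r) = 6.989 km/s.
Vis-viva on the transfer ellipse at r = 8160 km gives v_t = √[μ(2/r − 1/a_t)] = 9.207 km/s.
Δv₁ = |v_t − v_c| = |9.207 − 6.989| = 2.218 km/s.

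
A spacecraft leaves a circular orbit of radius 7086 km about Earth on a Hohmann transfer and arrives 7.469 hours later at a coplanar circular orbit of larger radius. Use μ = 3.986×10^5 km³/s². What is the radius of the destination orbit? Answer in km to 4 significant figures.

r₂ = 54500 km

Transfer time t = 7.469 hours = 26888.4 s, and t = π√(a_t³/μ).
So a_t = (μ t²/π²)^(1/3) = (3.986×10^5 × (26888.4)² / π²)^(1/3) = 30793 km.
Since a_t = (r₁ + r₂)/2, r₂ = 2a_t − r₁ = 2×30793 − 7086 = 54500 km.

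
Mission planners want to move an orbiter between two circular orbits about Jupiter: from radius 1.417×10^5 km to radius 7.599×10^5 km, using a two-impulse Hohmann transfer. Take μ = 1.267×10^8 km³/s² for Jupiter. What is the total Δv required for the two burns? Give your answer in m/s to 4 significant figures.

Δv = 14590 m/s

The Hohmann ellipse has a_t = (r₁ + r₂)/2 = 4.508×10^5 km.
Circular speed at r₁: v₁ = √(μ/r₁) = √(1.267×10^8/1.417×10^5) = 29.902 km/s.
On the transfer ellipse at r₁, vis-viva equation gives v_p = √[μ(2/r₁ − 1/a_t)] = 38.823 km/s.
First burn Δv₁ = |v_p − v₁| = 8.921 km/s.
Circular speed at r₂: v₂ = √(μ/r₂) = 12.912 km/s.
Transfer-orbit speed at r₂: v_a = √[μ(2/r₂ − 1/a_t)] = 7.2394 km/s.
Second burn Δv₂ = |v₂ − v_a| = 5.673 km/s.
Total Δv = Δv₁ + Δv₂ = 14.59 km/s.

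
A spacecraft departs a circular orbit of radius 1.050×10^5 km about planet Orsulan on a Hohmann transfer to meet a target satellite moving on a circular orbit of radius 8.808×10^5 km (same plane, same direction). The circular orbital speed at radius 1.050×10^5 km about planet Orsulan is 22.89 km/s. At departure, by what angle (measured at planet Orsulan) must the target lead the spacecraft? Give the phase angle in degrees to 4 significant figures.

φ = 104.6°

From the circular-orbit relation v² = μ/r at r = 1.050×10^5 km: μ = v²r = (22.89)² × 1.050×10^5 = 5.50150×10^7 km³/s².
Transfer-ellipse semi-major axis a_t = (r₁ + r₂)/2 = (1.050×10^5 + 8.808×10^5)/2 = 4.929×10^5 km.
The half-period of the transfer ellipse is t = π√(a_t³/μ) = 1.46571×10^5 s.
The target's mean motion on its circular orbit is ω₂ = √(μ/r₂³) = 8.97273×10^-6 rad/s.
Angle swept by the target during transfer: ω₂·t = 1.31514 rad = 75.352°.
The spacecraft traverses 180° on the transfer ellipse, so the target must lead by 180° − 75.352° = 104.6°.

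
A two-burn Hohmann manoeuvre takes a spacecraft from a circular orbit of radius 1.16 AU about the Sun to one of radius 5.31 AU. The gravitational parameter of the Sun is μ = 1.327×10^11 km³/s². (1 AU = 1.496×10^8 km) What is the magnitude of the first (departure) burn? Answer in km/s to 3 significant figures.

In km: r₁ = 1.16 × 1.496×10^8 = 1.73536×10^8 km; r₂ = 5.31 × 1.496×10^8 = 7.94376×10^8 km.
The Hohmann ellipse has a_t = (r₁ + r₂)/2 = 4.83956×10^8 km.
Circular speed at r = 1.73536×10^8 km: v_c = √(μ/r) = 27.653 km/s.
Vis-viva on the transfer ellipse at r = 1.73536×10^8 km gives v_t = √[μ(2/r − 1/a_t)] = 35.428 km/s.
Δv₁ = |v_t − v_c| = |35.428 − 27.653| = 7.775 km/s.

Δv₁ = 7.78 km/s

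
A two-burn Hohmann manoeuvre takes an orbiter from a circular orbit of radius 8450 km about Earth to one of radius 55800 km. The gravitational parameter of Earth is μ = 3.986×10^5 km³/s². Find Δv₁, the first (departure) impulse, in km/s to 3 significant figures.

Transfer-ellipse semi-major axis a_t = (r₁ + r₂)/2 = (8450 + 55800)/2 = 32125 km.
Circular speed at r = 8450 km: v_c = √(μ/r) = 6.868 km/s.
Transfer-orbit speed at the same r (vis-viva, a = a_t): v_t = √[μ(2/r − 1/a_t)] = 9.052 km/s.
Δv₁ = |v_t − v_c| = |9.052 − 6.868| = 2.184 km/s.

Δv₁ = 2.18 km/s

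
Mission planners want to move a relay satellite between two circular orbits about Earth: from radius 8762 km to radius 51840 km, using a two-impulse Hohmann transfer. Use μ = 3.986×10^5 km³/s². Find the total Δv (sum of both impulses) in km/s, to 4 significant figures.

Δv = 3.359 km/s

Semi-major axis of the transfer orbit: a_t = (8762 + 51840)/2 = 30301 km.
Circular speed at r₁: v₁ = √(μ/r₁) = √(3.986×10^5/8762) = 6.745 km/s.
Transfer-orbit speed at r₁ (v² = μ(2/r − 1/a)): v_p = √[μ(2/r₁ − 1/a_t)] = 8.822 km/s.
First burn Δv₁ = |v_p − v₁| = 2.077 km/s.
Circular speed at r₂: v₂ = √(μ/r₂) = 2.773 km/s.
Transfer-orbit speed at r₂: v_a = √[μ(2/r₂ − 1/a_t)] = 1.491 km/s.
Second burn Δv₂ = |v₂ − v_a| = 1.282 km/s.
Δv = Δv₁ + Δv₂ = 2.077 + 1.282 = 3.359 km/s.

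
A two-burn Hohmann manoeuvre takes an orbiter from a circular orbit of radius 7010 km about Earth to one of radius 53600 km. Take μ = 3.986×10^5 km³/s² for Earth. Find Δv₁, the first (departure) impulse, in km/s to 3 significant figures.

The Hohmann ellipse has a_t = (r₁ + r₂)/2 = 30305 km.
Circular speed at r = 7010 km: v_c = √(μ/r) = 7.54066 km/s.
Transfer-orbit speed at the same r (vis-viva, a = a_t): v_t = √[μ(2/r − 1/a_t)] = 10.0285 km/s.
Δv₁ = |v_t − v_c| = |10.0285 − 7.54066| = 2.488 km/s.

Δv₁ = 2.49 km/s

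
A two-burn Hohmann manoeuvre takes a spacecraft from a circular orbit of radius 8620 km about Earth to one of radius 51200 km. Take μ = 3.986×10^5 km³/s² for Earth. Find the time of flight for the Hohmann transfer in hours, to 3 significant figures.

t = 7.15 hours

The Hohmann ellipse has a_t = (r₁ + r₂)/2 = 29910 km.
By Kepler's third law the transfer-orbit period is T = 2π√(a_t³/μ), so t = T/2 = 25740 s.
Converting: 25740 s ÷ 3600 s/hour = 7.15 hours.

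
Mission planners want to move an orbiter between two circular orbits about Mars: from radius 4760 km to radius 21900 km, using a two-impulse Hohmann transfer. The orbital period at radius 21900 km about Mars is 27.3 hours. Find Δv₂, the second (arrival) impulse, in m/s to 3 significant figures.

Δv₂ = 563 m/s

From Kepler's third law T² = 4π²r³/μ at r = 21900 km, T = 27.3 hours = 27.3 × 3600 s = 98280 s: μ = 4π²r³/T² = 42930.1 km³/s².
The Hohmann ellipse has a_t = (r₁ + r₂)/2 = 13330 km.
On the circular orbit at r = 21900 km, v_c = √(μ/r) = 1.4001 km/s.
Vis-viva on the transfer ellipse at r = 21900 km gives v_t = √[μ(2/r − 1/a_t)] = 0.83666 km/s.
Δv₂ = |v_t − v_c| = |0.83666 − 1.4001| = 0.5634 km/s.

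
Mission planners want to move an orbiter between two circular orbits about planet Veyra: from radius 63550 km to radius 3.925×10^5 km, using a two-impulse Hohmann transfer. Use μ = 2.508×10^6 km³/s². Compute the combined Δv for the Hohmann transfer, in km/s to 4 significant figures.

Δv = 3.153 km/s

Transfer-ellipse semi-major axis a_t = (r₁ + r₂)/2 = (63550 + 3.925×10^5)/2 = 2.28025×10^5 km.
At r₁ the circular-orbit speed is v₁ = √(μ/r₁) = 6.282 km/s.
Transfer-orbit speed at r₁ (vis-viva): v_p = √[μ(2/r₁ − 1/a_t)] = 8.242 km/s.
First burn Δv₁ = |v_p − v₁| = 1.960 km/s.
At r₂, v₂ = √(μ/r₂) = 2.5278 km/s.
Transfer-orbit speed at r₂: v_a = √[μ(2/r₂ − 1/a_t)] = 1.3345 km/s.
Second burn Δv₂ = |v₂ − v_a| = 1.193 km/s.
Δv = Δv₁ + Δv₂ = 1.960 + 1.193 = 3.153 km/s.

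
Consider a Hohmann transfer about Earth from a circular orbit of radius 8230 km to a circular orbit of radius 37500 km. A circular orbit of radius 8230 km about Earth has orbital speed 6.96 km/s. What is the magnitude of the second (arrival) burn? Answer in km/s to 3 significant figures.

Δv₂ = 1.30 km/s

From the circular-orbit relation v² = μ/r at r = 8230 km: μ = v²r = (6.96)² × 8230 = 3.98674×10^5 km³/s².
The Hohmann ellipse has a_t = (r₁ + r₂)/2 = 22865 km.
Circular speed at r = 37500 km: v_c = √(μ/r) = 3.2606 km/s.
Transfer-orbit speed at the same r (vis-viva, a = a_t): v_t = √[μ(2/r − 1/a_t)] = 1.9562 km/s.
Δv₂ = |v_t − v_c| = |1.9562 − 3.2606| = 1.304 km/s.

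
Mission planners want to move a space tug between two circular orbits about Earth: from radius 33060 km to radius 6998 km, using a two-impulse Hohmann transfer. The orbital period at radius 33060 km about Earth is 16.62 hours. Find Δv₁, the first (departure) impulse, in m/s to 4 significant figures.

Δv₁ = 1420 m/s

From Kepler's third law T² = 4π²r³/μ at r = 33060 km, T = 16.62 hours = 16.62 × 3600 s = 59832 s: μ = 4π²r³/T² = 3.98475×10^5 km³/s².
Semi-major axis of the transfer orbit: a_t = (33060 + 6998)/2 = 20029 km.
On the circular orbit at r = 33060 km, v_c = √(μ/r) = 3.472 km/s.
Vis-viva on the transfer ellipse at r = 33060 km gives v_t = √[μ(2/r − 1/a_t)] = 2.052 km/s.
Δv₁ = |v_t − v_c| = |2.052 − 3.472| = 1.420 km/s.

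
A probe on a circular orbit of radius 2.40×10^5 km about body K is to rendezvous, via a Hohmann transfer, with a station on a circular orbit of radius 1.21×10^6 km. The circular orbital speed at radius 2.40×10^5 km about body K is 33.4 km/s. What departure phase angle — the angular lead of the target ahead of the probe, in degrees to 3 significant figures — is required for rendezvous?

From the circular-orbit relation v² = μ/r at r = 2.40×10^5 km: μ = v²r = (33.4)² × 2.40×10^5 = 2.67734×10^8 km³/s².
The Hohmann ellipse has a_t = (r₁ + r₂)/2 = 7.250×10^5 km.
Transfer time t = π√(a_t³/μ) = 1.1852×10^5 s.
Target angular speed ω₂ = √(μ/r₂³) = 1.2293×10^-5 rad/s.
Angle swept by the target during transfer: ω₂·t = 1.457 rad = 83.48°.
The probe traverses 180° on the transfer ellipse, so the target must lead by 180° − 83.48° = 96.5°.

φ = 96.5°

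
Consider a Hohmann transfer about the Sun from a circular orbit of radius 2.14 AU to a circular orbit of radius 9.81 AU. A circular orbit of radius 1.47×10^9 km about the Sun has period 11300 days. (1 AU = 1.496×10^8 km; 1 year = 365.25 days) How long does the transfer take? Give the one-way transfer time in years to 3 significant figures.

From Kepler's third law T² = 4π²r³/μ at r = 1.47×10^9 km, T = 11300 days = 11300 × 86400 s = 9.7632×10^8 s: μ = 4π²r³/T² = 1.31561×10^11 km³/s².
In km: r₁ = 2.14 × 1.496×10^8 = 3.20144×10^8 km; r₂ = 9.81 × 1.496×10^8 = 1.467576×10^9 km.
Transfer-ellipse semi-major axis a_t = (r₁ + r₂)/2 = (3.20144×10^8 + 1.467576×10^9)/2 = 8.9386×10^8 km.
Transfer time t = π√(a_t³/μ) = π√((8.9386×10^8)³ / 1.31561×10^11) = 2.3147×10^8 s.
Converting: 2.3147×10^8 s ÷ 3.15576×10^7 s/year (365.25 × 86400) = 7.33 years.

t = 7.33 years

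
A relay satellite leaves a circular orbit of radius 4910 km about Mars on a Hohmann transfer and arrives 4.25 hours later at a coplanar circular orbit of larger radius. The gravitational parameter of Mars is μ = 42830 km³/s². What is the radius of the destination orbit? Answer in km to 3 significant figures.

r₂ = 15200 km

Transfer time t = 4.25 hours = 15300 s, and t = π√(a_t³/μ).
So a_t = (μ t²/π²)^(1/3) = (42830 × (15300)² / π²)^(1/3) = 10053 km.
Since a_t = (r₁ + r₂)/2, r₂ = 2a_t − r₁ = 2×10053 − 4910 = 15196 km.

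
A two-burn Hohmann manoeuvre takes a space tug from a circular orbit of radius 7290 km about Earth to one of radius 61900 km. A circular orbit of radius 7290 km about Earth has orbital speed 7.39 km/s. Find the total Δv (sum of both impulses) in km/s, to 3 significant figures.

From the circular-orbit relation v² = μ/r at r = 7290 km: μ = v²r = (7.39)² × 7290 = 3.98122×10^5 km³/s².
Semi-major axis of the transfer orbit: a_t = (7290 + 61900)/2 = 34595 km.
Circular speed at r₁: v₁ = √(μ/r₁) = √(3.98122×10^5/7290) = 7.390 km/s.
On the transfer ellipse at r₁, v² = μ(2/r − 1/a) gives v_p = √[μ(2/r₁ − 1/a_t)] = 9.885 km/s.
First burn Δv₁ = |v_p − v₁| = 2.495 km/s.
At r₂, v₂ = √(μ/r₂) = 2.536 km/s.
Transfer-orbit speed at r₂: v_a = √[μ(2/r₂ − 1/a_t)] = 1.164 km/s.
Second burn Δv₂ = |v₂ − v_a| = 1.372 km/s.
Total Δv = Δv₁ + Δv₂ = 3.867 km/s.

Δv = 3.87 km/s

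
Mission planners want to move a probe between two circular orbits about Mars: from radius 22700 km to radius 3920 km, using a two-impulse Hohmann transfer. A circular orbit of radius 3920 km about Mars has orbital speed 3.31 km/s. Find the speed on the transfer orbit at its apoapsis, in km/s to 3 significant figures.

v = 0.746 km/s

From the circular-orbit relation v² = μ/r at r = 3920 km: μ = v²r = (3.31)² × 3920 = 42947.9 km³/s².
Semi-major axis of the transfer orbit: a_t = (22700 + 3920)/2 = 13310 km.
The apoapsis of the transfer ellipse is at r = 22700 km.
Applying v² = μ(2/r − 1/a_t): v = 0.7465 km/s.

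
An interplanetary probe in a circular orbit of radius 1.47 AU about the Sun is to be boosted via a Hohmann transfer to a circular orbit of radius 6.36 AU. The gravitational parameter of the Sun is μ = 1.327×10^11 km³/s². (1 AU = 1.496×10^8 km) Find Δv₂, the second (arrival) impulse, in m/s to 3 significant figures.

In km: r₁ = 1.47 × 1.496×10^8 = 2.19912×10^8 km; r₂ = 6.36 × 1.496×10^8 = 9.51456×10^8 km.
Semi-major axis of the transfer orbit: a_t = (2.19912×10^8 + 9.51456×10^8)/2 = 5.85684×10^8 km.
Circular speed at r = 9.51456×10^8 km: v_c = √(μ/r) = 11.81 km/s.
Vis-viva on the transfer ellipse at r = 9.51456×10^8 km gives v_t = √[μ(2/r − 1/a_t)] = 7.237 km/s.
Δv₂ = |v_t − v_c| = |7.237 − 11.81| = 4.573 km/s.

Δv₂ = 4570 m/s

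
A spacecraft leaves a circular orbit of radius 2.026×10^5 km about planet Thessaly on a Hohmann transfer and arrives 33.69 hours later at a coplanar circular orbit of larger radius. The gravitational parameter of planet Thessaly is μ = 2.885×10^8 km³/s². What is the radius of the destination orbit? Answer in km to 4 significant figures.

Transfer time t = 33.69 hours = 1.21284×10^5 s, and t = π√(a_t³/μ).
So a_t = (μ t²/π²)^(1/3) = (2.885×10^8 × (1.21284×10^5)² / π²)^(1/3) = 7.5478×10^5 km.
Since a_t = (r₁ + r₂)/2, r₂ = 2a_t − r₁ = 2×7.5478×10^5 − 2.026×10^5 = 1.30696×10^6 km.

r₂ = 1.307×10^6 km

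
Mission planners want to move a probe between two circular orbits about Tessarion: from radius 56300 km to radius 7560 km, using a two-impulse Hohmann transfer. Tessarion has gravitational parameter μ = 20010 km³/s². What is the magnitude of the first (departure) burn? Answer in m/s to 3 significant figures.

Δv₁ = 306 m/s

The Hohmann ellipse has a_t = (r₁ + r₂)/2 = 31930 km.
On the circular orbit at r = 56300 km, v_c = √(μ/r) = 0.5962 km/s.
Vis-viva on the transfer ellipse at r = 56300 km gives v_t = √[μ(2/r − 1/a_t)] = 0.2901 km/s.
Δv₁ = |v_t − v_c| = |0.2901 − 0.5962| = 0.3061 km/s.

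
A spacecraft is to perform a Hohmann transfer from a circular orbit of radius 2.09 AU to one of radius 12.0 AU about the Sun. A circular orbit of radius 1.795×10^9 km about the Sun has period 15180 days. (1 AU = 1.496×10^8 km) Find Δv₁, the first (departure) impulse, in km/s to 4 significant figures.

Δv₁ = 6.287 km/s

From Kepler's third law T² = 4π²r³/μ at r = 1.795×10^9 km, T = 15180 days = 15180 × 86400 s = 1.311552×10^9 s: μ = 4π²r³/T² = 1.32734×10^11 km³/s².
In km: r₁ = 2.09 × 1.496×10^8 = 3.12664×10^8 km; r₂ = 12.0 × 1.496×10^8 = 1.7952×10^9 km.
The Hohmann ellipse has a_t = (r₁ + r₂)/2 = 1.053932×10^9 km.
Circular speed at r = 3.12664×10^8 km: v_c = √(μ/r) = 20.604 km/s.
Vis-viva on the transfer ellipse at r = 3.12664×10^8 km gives v_t = √[μ(2/r − 1/a_t)] = 26.891 km/s.
Δv₁ = |v_t − v_c| = |26.891 − 20.604| = 6.287 km/s.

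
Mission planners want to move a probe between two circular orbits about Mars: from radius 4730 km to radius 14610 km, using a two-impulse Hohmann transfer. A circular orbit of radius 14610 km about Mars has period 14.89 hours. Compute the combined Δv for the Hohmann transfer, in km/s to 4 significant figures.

Δv = 1.205 km/s

From Kepler's third law T² = 4π²r³/μ at r = 14610 km, T = 14.89 hours = 14.89 × 3600 s = 53604 s: μ = 4π²r³/T² = 42846.6 km³/s².
Transfer-ellipse semi-major axis a_t = (r₁ + r₂)/2 = (4730 + 14610)/2 = 9670 km.
Circular speed at r₁: v₁ = √(μ/r₁) = √(42846.6/4730) = 3.00973 km/s.
On the transfer ellipse at r₁, vis-viva gives v_p = √[μ(2/r₁ − 1/a_t)] = 3.69947 km/s.
First burn Δv₁ = |v_p − v₁| = 0.68974 km/s.
Circular speed at r₂: v₂ = √(μ/r₂) = 1.7125 km/s.
Transfer-orbit speed at r₂: v_a = √[μ(2/r₂ − 1/a_t)] = 1.1977 km/s.
Second burn Δv₂ = |v₂ − v_a| = 0.51480 km/s.
Δv = Δv₁ + Δv₂ = 0.68974 + 0.51480 = 1.205 km/s.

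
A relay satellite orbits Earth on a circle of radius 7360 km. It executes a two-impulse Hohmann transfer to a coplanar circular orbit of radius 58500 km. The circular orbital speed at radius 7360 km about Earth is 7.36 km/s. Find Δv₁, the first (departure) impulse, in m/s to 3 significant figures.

From the circular-orbit relation v² = μ/r at r = 7360 km: μ = v²r = (7.36)² × 7360 = 3.98688×10^5 km³/s².
Semi-major axis of the transfer orbit: a_t = (7360 + 58500)/2 = 32930 km.
On the circular orbit at r = 7360 km, v_c = √(μ/r) = 7.360 km/s.
Vis-viva on the transfer ellipse at r = 7360 km gives v_t = √[μ(2/r − 1/a_t)] = 9.810 km/s.
Δv₁ = |v_t − v_c| = |9.810 − 7.360| = 2.450 km/s.

Δv₁ = 2450 m/s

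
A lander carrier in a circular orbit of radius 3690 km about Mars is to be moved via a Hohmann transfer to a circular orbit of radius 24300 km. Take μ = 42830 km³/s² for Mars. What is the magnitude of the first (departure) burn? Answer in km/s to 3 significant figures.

Δv₁ = 1.08 km/s

The Hohmann ellipse has a_t = (r₁ + r₂)/2 = 13995 km.
Circular speed at r = 3690 km: v_c = √(μ/r) = 3.407 km/s.
Transfer-orbit speed at the same r (vis-viva, a = a_t): v_t = √[μ(2/r − 1/a_t)] = 4.489 km/s.
Δv₁ = |v_t − v_c| = |4.489 − 3.407| = 1.082 km/s.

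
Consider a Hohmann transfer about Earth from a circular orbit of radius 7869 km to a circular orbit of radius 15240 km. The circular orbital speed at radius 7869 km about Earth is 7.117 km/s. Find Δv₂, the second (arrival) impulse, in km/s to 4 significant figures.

From the circular-orbit relation v² = μ/r at r = 7869 km: μ = v²r = (7.117)² × 7869 = 3.98578×10^5 km³/s².
Semi-major axis of the transfer orbit: a_t = (7869 + 15240)/2 = 11554.5 km.
Circular speed at r = 15240 km: v_c = √(μ/r) = 5.1140 km/s.
Vis-viva on the transfer ellipse at r = 15240 km gives v_t = √[μ(2/r − 1/a_t)] = 4.2203 km/s.
Δv₂ = |v_t − v_c| = |4.2203 − 5.1140| = 0.8937 km/s.

Δv₂ = 0.8937 km/s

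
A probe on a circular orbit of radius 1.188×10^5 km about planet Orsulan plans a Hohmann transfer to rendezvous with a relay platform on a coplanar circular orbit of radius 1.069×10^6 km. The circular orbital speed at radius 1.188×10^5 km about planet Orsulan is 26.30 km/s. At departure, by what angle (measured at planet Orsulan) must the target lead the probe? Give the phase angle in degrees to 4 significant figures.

From the circular-orbit relation v² = μ/r at r = 1.188×10^5 km: μ = v²r = (26.30)² × 1.188×10^5 = 8.21728×10^7 km³/s².
The Hohmann ellipse has a_t = (r₁ + r₂)/2 = 5.939×10^5 km.
The half-period of the transfer ellipse is t = π√(a_t³/μ) = 1.586×10^5 s.
The target's mean motion on its circular orbit is ω₂ = √(μ/r₂³) = 8.202×10^-6 rad/s.
Angle swept by the target during transfer: ω₂·t = 1.301 rad = 74.54°.
The probe traverses 180° on the transfer ellipse, so the target must lead by 180° − 74.54° = 105.5°.

φ = 105.5°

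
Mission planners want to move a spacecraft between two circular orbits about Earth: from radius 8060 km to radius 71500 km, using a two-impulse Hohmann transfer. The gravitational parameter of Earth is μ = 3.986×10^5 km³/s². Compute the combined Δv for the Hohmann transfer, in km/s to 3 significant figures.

Δv = 3.69 km/s

Transfer-ellipse semi-major axis a_t = (r₁ + r₂)/2 = (8060 + 71500)/2 = 39780 km.
At r₁ the circular-orbit speed is v₁ = √(μ/r₁) = 7.032 km/s.
Transfer-orbit speed at r₁ (vis-viva): v_p = √[μ(2/r₁ − 1/a_t)] = 9.428 km/s.
First burn Δv₁ = |v_p − v₁| = 2.396 km/s.
Circular speed at r₂: v₂ = √(μ/r₂) = 2.361 km/s.
Transfer-orbit speed at r₂: v_a = √[μ(2/r₂ − 1/a_t)] = 1.063 km/s.
Second burn Δv₂ = |v₂ − v_a| = 1.298 km/s.
Total Δv = Δv₁ + Δv₂ = 3.694 km/s.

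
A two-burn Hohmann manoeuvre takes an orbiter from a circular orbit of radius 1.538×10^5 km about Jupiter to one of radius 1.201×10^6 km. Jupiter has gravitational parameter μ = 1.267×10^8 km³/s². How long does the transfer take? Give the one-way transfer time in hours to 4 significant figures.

Transfer-ellipse semi-major axis a_t = (r₁ + r₂)/2 = (1.538×10^5 + 1.201×10^6)/2 = 6.774×10^5 km.
Transfer time t = π√(a_t³/μ) = π√((6.774×10^5)³ / 1.267×10^8) = 1.556×10^5 s.
Converting: 1.556×10^5 s ÷ 3600 s/hour = 43.22 hours.

t = 43.22 hours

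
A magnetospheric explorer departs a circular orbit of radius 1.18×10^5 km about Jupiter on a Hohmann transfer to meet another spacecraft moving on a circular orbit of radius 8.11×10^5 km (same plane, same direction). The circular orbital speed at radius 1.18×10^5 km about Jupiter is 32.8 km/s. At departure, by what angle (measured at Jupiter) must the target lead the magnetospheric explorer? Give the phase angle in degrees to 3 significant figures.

From the circular-orbit relation v² = μ/r at r = 1.18×10^5 km: μ = v²r = (32.8)² × 1.18×10^5 = 1.26949×10^8 km³/s².
Transfer-ellipse semi-major axis a_t = (r₁ + r₂)/2 = (1.180×10^5 + 8.110×10^5)/2 = 4.645×10^5 km.
Transfer time t = π√(a_t³/μ) = 88270 s.
Target angular speed ω₂ = √(μ/r₂³) = 1.5427×10^-5 rad/s.
Angle swept by the target during transfer: ω₂·t = 1.3617 rad = 78.02°.
Arrival is 180° from departure on the ellipse, so φ = 180° − 78.02° = 102°.

φ = 102°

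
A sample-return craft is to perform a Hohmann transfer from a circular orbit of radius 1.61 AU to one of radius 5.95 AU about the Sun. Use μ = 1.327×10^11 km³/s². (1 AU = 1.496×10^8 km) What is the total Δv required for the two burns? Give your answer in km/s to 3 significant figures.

In km: r₁ = 1.61 × 1.496×10^8 = 2.40856×10^8 km; r₂ = 5.95 × 1.496×10^8 = 8.9012×10^8 km.
Semi-major axis of the transfer orbit: a_t = (2.40856×10^8 + 8.9012×10^8)/2 = 5.65488×10^8 km.
At r₁ the circular-orbit speed is v₁ = √(μ/r₁) = 23.472 km/s.
On the transfer ellipse at r₁, v² = μ(2/r − 1/a) gives v_p = √[μ(2/r₁ − 1/a_t)] = 29.449 km/s.
First burn Δv₁ = |v_p − v₁| = 5.977 km/s.
Circular speed at r₂: v₂ = √(μ/r₂) = 12.21 km/s.
Transfer-orbit speed at r₂: v_a = √[μ(2/r₂ − 1/a_t)] = 7.969 km/s.
Second burn Δv₂ = |v₂ − v_a| = 4.241 km/s.
Total Δv = Δv₁ + Δv₂ = 10.22 km/s.

Δv = 10.2 km/s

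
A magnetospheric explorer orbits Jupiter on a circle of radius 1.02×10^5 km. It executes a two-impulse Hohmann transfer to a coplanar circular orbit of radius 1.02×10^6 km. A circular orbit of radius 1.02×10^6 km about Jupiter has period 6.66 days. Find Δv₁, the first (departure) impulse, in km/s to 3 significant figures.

From Kepler's third law T² = 4π²r³/μ at r = 1.02×10^6 km, T = 6.66 days = 6.66 × 86400 s = 5.75424×10^5 s: μ = 4π²r³/T² = 1.26527×10^8 km³/s².
Transfer-ellipse semi-major axis a_t = (r₁ + r₂)/2 = (1.020×10^5 + 1.020×10^6)/2 = 5.610×10^5 km.
Circular speed at r = 1.020×10^5 km: v_c = √(μ/r) = 35.22 km/s.
Vis-viva on the transfer ellipse at r = 1.020×10^5 km gives v_t = √[μ(2/r − 1/a_t)] = 47.49 km/s.
Δv₁ = |v_t − v_c| = |47.49 − 35.22| = 12.27 km/s.

Δv₁ = 12.3 km/s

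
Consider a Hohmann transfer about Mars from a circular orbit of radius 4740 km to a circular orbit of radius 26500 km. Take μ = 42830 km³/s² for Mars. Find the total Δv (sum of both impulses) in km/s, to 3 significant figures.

Δv = 1.48 km/s

Semi-major axis of the transfer orbit: a_t = (4740 + 26500)/2 = 15620 km.
At r₁ the circular-orbit speed is v₁ = √(μ/r₁) = 3.0060 km/s.
On the transfer ellipse at r₁, vis-viva gives v_p = √[μ(2/r₁ − 1/a_t)] = 3.9153 km/s.
First burn Δv₁ = |v_p − v₁| = 0.9093 km/s.
At r₂, v₂ = √(μ/r₂) = 1.2713 km/s.
Transfer-orbit speed at r₂: v_a = √[μ(2/r₂ − 1/a_t)] = 0.70033 km/s.
Second burn Δv₂ = |v₂ − v_a| = 0.5710 km/s.
Total Δv = Δv₁ + Δv₂ = 1.480 km/s.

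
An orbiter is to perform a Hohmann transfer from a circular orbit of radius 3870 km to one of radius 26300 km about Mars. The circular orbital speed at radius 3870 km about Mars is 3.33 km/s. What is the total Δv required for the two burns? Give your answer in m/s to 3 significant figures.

From the circular-orbit relation v² = μ/r at r = 3870 km: μ = v²r = (3.33)² × 3870 = 42914.0 km³/s².
Semi-major axis of the transfer orbit: a_t = (3870 + 26300)/2 = 15085 km.
At r₁ the circular-orbit speed is v₁ = √(μ/r₁) = 3.330 km/s.
Transfer-orbit speed at r₁ (v² = μ(2/r − 1/a)): v_p = √[μ(2/r₁ − 1/a_t)] = 4.397 km/s.
First burn Δv₁ = |v_p − v₁| = 1.067 km/s.
Circular speed at r₂: v₂ = √(μ/r₂) = 1.2774 km/s.
Transfer-orbit speed at r₂: v_a = √[μ(2/r₂ − 1/a_t)] = 0.64700 km/s.
Second burn Δv₂ = |v₂ − v_a| = 0.6304 km/s.
Total Δv = Δv₁ + Δv₂ = 1.697 km/s.

Δv = 1700 m/s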